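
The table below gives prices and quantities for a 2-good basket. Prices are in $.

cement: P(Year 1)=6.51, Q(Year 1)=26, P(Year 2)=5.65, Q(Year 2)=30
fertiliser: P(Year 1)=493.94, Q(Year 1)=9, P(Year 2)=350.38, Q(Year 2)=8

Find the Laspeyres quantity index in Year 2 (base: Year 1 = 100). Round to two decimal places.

89.86

Laspeyres quantity index uses base-period prices as weights.
ΣP(Year 1)·Q(Year 2) = 6.51×30 + 493.94×8 = 195.3 + 3951.52 = 4146.82
ΣP(Year 1)·Q(Year 1) = 6.51×26 + 493.94×9 = 169.26 + 4445.46 = 4614.72
Index = 4146.82 / 4614.72 × 100 = 89.8607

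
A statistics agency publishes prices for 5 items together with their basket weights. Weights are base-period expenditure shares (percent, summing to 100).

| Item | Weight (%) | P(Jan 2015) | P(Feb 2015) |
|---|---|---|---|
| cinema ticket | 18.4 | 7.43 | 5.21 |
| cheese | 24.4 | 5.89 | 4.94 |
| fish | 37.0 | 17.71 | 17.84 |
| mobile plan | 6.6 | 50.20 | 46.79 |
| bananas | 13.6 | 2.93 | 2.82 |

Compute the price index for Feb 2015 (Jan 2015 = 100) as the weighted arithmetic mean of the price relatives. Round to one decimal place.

89.9

cinema ticket: 18.4 × (5.21/7.43) = 18.4 × 0.701211 = 12.9023
cheese: 24.4 × (4.94/5.89) = 24.4 × 0.838710 = 20.4645
fish: 37.0 × (17.84/17.71) = 37.0 × 1.007340 = 37.2716
mobile plan: 6.6 × (46.79/50.20) = 6.6 × 0.932072 = 6.1517
bananas: 13.6 × (2.82/2.93) = 13.6 × 0.962457 = 13.0894
Index = Σ wᵢ·(p₁ᵢ/p₀ᵢ) = 12.9023 + 20.4645 + 37.2716 + 6.1517 + 13.0894 = 89.8795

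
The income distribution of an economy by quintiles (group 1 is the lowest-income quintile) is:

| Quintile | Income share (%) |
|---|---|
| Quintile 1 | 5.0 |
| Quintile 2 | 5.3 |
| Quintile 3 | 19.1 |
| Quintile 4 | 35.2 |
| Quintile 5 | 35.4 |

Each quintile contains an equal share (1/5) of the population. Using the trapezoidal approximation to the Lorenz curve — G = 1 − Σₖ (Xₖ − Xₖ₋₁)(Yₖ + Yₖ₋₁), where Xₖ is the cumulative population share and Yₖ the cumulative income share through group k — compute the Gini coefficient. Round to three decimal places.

Cumulative income shares Yₖ: 0.0500, 0.1030, 0.2940, 0.6460, 1.0000
Σ (Xₖ−Xₖ₋₁)(Yₖ+Yₖ₋₁) = (1/5)(0.0500+0.0000) + (1/5)(0.1030+0.0500) + (1/5)(0.2940+0.1030) + (1/5)(0.6460+0.2940) + (1/5)(1.0000+0.6460)
  = 0.0100 + 0.0306 + 0.0794 + 0.1880 + 0.3292 = 0.6372
G = 1 − 0.6372 = 0.3628

0.363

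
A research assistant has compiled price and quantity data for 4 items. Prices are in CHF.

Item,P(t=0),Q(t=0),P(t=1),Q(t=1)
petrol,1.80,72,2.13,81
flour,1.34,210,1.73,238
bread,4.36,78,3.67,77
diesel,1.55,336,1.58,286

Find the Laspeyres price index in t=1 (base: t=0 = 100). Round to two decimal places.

Laspeyres price index uses base-period quantities as weights.
ΣP(t=1)·Q(t=0) = 2.13×72 + 1.73×210 + 3.67×78 + 1.58×336 = 153.36 + 363.3 + 286.26 + 530.88 = 1333.8
ΣP(t=0)·Q(t=0) = 1.80×72 + 1.34×210 + 4.36×78 + 1.55×336 = 129.6 + 281.4 + 340.08 + 520.8 = 1271.88
Index = 1333.8 / 1271.88 × 100 = 104.8684

104.87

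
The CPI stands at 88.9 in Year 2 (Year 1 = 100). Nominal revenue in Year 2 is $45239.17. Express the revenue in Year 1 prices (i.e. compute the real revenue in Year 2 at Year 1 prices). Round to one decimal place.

50887.7

Real = Nominal ÷ (Index/100) = 45239.17 ÷ (88.9/100)
     = 45239.17 ÷ 0.889 = 50887.7053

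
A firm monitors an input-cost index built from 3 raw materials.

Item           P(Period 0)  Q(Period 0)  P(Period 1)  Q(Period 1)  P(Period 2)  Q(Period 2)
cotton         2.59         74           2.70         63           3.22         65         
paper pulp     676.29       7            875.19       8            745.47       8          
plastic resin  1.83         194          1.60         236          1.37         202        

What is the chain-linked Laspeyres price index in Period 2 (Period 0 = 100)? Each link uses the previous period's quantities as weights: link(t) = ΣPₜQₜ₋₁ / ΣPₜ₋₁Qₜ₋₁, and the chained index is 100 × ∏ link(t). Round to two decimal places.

108.04

Link Period 0→Period 1:
ΣP(Period 1)Q(Period 0) = 2.70×74 + 875.19×7 + 1.60×194 = 199.8 + 6126.33 + 310.4 = 6636.53
ΣP(Period 0)Q(Period 0) = 2.59×74 + 676.29×7 + 1.83×194 = 191.66 + 4734.03 + 355.02 = 5280.71
link = 6636.53/5280.71 = 1.256750
Link Period 1→Period 2:
ΣP(Period 2)Q(Period 1) = 3.22×63 + 745.47×8 + 1.37×236 = 202.86 + 5963.76 + 323.32 = 6489.94
ΣP(Period 1)Q(Period 1) = 2.70×63 + 875.19×8 + 1.60×236 = 170.1 + 7001.52 + 377.6 = 7549.22
link = 6489.94/7549.22 = 0.859684
Chained index = 100 × 1.256750 × 0.859684 = 108.0407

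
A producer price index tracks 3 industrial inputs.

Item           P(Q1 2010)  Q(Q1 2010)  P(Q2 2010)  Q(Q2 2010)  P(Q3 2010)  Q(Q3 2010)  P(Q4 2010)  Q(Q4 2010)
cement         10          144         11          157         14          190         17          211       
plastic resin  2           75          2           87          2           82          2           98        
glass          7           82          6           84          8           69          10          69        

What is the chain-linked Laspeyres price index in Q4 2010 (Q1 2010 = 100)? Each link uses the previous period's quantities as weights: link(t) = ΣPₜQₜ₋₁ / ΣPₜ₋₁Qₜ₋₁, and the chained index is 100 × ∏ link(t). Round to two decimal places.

Link Q1 2010→Q2 2010:
ΣP(Q2 2010)Q(Q1 2010) = 11×144 + 2×75 + 6×82 = 1584 + 150 + 492 = 2226
ΣP(Q1 2010)Q(Q1 2010) = 10×144 + 2×75 + 7×82 = 1440 + 150 + 574 = 2164
link = 2226/2164 = 1.028651
Link Q2 2010→Q3 2010:
ΣP(Q3 2010)Q(Q2 2010) = 14×157 + 2×87 + 8×84 = 2198 + 174 + 672 = 3044
ΣP(Q2 2010)Q(Q2 2010) = 11×157 + 2×87 + 6×84 = 1727 + 174 + 504 = 2405
link = 3044/2405 = 1.265696
Link Q3 2010→Q4 2010:
ΣP(Q4 2010)Q(Q3 2010) = 17×190 + 2×82 + 10×69 = 3230 + 164 + 690 = 4084
ΣP(Q3 2010)Q(Q3 2010) = 14×190 + 2×82 + 8×69 = 2660 + 164 + 552 = 3376
link = 4084/3376 = 1.209716
Chained index = 100 × 1.028651 × 1.265696 × 1.209716 = 157.5001

157.50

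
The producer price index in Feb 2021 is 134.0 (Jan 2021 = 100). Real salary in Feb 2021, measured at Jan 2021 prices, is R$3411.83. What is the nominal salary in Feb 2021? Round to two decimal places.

Nominal = Real × (Index/100) = 3411.83 × (134.0/100)
        = 3411.83 × 1.340 = 4571.8522

4571.85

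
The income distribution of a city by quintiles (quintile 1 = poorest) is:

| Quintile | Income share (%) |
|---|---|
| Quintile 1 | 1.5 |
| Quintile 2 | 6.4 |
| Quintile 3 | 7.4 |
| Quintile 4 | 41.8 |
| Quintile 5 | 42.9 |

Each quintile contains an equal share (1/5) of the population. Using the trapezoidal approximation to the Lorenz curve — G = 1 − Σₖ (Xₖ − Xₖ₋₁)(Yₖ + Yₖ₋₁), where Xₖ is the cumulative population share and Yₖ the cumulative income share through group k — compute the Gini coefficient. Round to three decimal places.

0.473

Cumulative income shares Yₖ: 0.0150, 0.0790, 0.1530, 0.5710, 1.0000
Σ (Xₖ−Xₖ₋₁)(Yₖ+Yₖ₋₁) = (1/5)(0.0150+0.0000) + (1/5)(0.0790+0.0150) + (1/5)(0.1530+0.0790) + (1/5)(0.5710+0.1530) + (1/5)(1.0000+0.5710)
  = 0.0030 + 0.0188 + 0.0464 + 0.1448 + 0.3142 = 0.5272
G = 1 − 0.5272 = 0.4728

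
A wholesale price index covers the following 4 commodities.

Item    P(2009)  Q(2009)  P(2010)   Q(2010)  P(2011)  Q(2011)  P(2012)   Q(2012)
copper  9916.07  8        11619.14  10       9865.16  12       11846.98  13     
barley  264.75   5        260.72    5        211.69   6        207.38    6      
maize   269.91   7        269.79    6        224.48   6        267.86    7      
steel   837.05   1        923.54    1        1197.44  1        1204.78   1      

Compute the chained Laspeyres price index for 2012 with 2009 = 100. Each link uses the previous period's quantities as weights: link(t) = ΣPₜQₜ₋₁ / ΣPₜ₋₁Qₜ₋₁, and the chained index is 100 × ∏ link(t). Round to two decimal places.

Link 2009→2010:
ΣP(2010)Q(2009) = 11619.14×8 + 260.72×5 + 269.79×7 + 923.54×1 = 92953.12 + 1303.6 + 1888.53 + 923.54 = 97068.79
ΣP(2009)Q(2009) = 9916.07×8 + 264.75×5 + 269.91×7 + 837.05×1 = 79328.56 + 1323.75 + 1889.37 + 837.05 = 83378.73
link = 97068.79/83378.73 = 1.164191
Link 2010→2011:
ΣP(2011)Q(2010) = 9865.16×10 + 211.69×5 + 224.48×6 + 1197.44×1 = 98651.6 + 1058.45 + 1346.88 + 1197.44 = 102254.37
ΣP(2010)Q(2010) = 11619.14×10 + 260.72×5 + 269.79×6 + 923.54×1 = 116191.4 + 1303.6 + 1618.74 + 923.54 = 120037.28
link = 102254.37/120037.28 = 0.851855
Link 2011→2012:
ΣP(2012)Q(2011) = 11846.98×12 + 207.38×6 + 267.86×6 + 1204.78×1 = 142163.76 + 1244.28 + 1607.16 + 1204.78 = 146219.98
ΣP(2011)Q(2011) = 9865.16×12 + 211.69×6 + 224.48×6 + 1197.44×1 = 118381.92 + 1270.14 + 1346.88 + 1197.44 = 122196.38
link = 146219.98/122196.38 = 1.196598
Chained index = 100 × 1.164191 × 0.851855 × 1.196598 = 118.6693

118.67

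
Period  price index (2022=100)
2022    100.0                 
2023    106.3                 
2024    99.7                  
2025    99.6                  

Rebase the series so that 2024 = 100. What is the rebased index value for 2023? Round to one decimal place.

Rebased(2023) = 106.3 / 99.7 × 100 = 106.6199

106.6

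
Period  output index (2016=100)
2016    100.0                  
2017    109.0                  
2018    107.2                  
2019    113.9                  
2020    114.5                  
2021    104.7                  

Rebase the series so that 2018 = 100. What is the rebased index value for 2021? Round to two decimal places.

Rebased(2021) = 104.7 / 107.2 × 100 = 97.6679

97.67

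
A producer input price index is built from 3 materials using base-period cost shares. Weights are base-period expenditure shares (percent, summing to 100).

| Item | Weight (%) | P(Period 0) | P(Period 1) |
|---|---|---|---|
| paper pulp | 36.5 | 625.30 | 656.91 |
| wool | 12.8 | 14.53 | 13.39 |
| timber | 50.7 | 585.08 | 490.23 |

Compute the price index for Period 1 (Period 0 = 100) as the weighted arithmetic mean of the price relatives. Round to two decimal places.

paper pulp: 36.5 × (656.91/625.30) = 36.5 × 1.050552 = 38.3451
wool: 12.8 × (13.39/14.53) = 12.8 × 0.921542 = 11.7957
timber: 50.7 × (490.23/585.08) = 50.7 × 0.837885 = 42.4808
Index = Σ wᵢ·(p₁ᵢ/p₀ᵢ) = 38.3451 + 11.7957 + 42.4808 = 92.6217

92.62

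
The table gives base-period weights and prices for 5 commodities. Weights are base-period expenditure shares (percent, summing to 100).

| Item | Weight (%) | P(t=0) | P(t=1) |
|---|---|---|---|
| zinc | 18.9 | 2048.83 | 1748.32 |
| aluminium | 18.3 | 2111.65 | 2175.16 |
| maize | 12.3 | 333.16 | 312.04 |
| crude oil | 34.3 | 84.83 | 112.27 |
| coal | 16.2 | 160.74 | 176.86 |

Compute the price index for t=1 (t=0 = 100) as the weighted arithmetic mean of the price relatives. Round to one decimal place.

zinc: 18.9 × (1748.32/2048.83) = 18.9 × 0.853326 = 16.1279
aluminium: 18.3 × (2175.16/2111.65) = 18.3 × 1.030076 = 18.8504
maize: 12.3 × (312.04/333.16) = 12.3 × 0.936607 = 11.5203
crude oil: 34.3 × (112.27/84.83) = 34.3 × 1.323470 = 45.3950
coal: 16.2 × (176.86/160.74) = 16.2 × 1.100286 = 17.8246
Index = Σ wᵢ·(p₁ᵢ/p₀ᵢ) = 16.1279 + 18.8504 + 11.5203 + 45.3950 + 17.8246 = 109.7182

109.7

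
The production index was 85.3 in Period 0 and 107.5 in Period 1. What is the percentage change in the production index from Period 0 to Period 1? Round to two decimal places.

26.03%

Change = (107.5 − 85.3) / 85.3 × 100
       = 22.2 / 85.3 × 100 = 26.0258%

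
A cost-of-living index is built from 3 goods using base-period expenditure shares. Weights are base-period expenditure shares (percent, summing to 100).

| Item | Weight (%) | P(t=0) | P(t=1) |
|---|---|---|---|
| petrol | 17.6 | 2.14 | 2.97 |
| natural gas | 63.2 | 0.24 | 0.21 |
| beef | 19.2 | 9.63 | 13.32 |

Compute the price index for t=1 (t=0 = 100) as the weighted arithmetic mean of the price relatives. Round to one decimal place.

106.3

petrol: 17.6 × (2.97/2.14) = 17.6 × 1.387850 = 24.4262
natural gas: 63.2 × (0.21/0.24) = 63.2 × 0.875000 = 55.3000
beef: 19.2 × (13.32/9.63) = 19.2 × 1.383178 = 26.5570
Index = Σ wᵢ·(p₁ᵢ/p₀ᵢ) = 24.4262 + 55.3000 + 26.5570 = 106.2832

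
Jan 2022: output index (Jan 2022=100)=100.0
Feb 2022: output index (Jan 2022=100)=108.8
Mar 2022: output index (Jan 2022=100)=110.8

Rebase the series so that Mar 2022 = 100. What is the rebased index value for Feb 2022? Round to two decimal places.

Rebased(Feb 2022) = 108.8 / 110.8 × 100 = 98.1949

98.19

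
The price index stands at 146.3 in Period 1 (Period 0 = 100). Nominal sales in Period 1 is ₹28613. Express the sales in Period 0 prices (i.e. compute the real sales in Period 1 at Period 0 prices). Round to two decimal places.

Real = Nominal ÷ (Index/100) = 28613 ÷ (146.3/100)
     = 28613 ÷ 1.463 = 19557.7580

19557.76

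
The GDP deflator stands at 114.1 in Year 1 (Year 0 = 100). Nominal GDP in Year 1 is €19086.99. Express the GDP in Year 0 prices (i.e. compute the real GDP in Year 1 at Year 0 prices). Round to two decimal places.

16728.30

Real = Nominal ÷ (Index/100) = 19086.99 ÷ (114.1/100)
     = 19086.99 ÷ 1.141 = 16728.2997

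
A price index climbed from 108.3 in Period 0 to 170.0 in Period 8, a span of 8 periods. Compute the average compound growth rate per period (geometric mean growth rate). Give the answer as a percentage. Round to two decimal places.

Growth factor = (170.0/108.3)^(1/8) = (1.569714)^(1/8) = 1.057980
Growth rate = 1.057980 − 1 = 0.057980 = 5.7980%

5.80%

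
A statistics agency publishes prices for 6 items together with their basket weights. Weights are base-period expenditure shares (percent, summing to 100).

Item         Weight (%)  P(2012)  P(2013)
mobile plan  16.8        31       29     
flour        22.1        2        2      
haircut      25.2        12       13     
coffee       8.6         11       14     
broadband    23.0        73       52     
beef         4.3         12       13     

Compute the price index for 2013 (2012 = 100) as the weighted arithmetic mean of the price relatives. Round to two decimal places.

97.10

mobile plan: 16.8 × (29/31) = 16.8 × 0.935484 = 15.7161
flour: 22.1 × (2/2) = 22.1 × 1.000000 = 22.1000
haircut: 25.2 × (13/12) = 25.2 × 1.083333 = 27.3000
coffee: 8.6 × (14/11) = 8.6 × 1.272727 = 10.9455
broadband: 23.0 × (52/73) = 23.0 × 0.712329 = 16.3836
beef: 4.3 × (13/12) = 4.3 × 1.083333 = 4.6583
Index = Σ wᵢ·(p₁ᵢ/p₀ᵢ) = 15.7161 + 22.1000 + 27.3000 + 10.9455 + 16.3836 + 4.6583 = 97.1035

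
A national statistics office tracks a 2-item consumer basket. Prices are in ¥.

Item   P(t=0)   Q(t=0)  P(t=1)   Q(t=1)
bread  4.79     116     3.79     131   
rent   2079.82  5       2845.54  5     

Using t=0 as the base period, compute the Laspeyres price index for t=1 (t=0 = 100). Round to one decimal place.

133.9

Laspeyres price index uses base-period quantities as weights.
ΣP(t=1)·Q(t=0) = 3.79×116 + 2845.54×5 = 439.64 + 14227.7 = 14667.34
ΣP(t=0)·Q(t=0) = 4.79×116 + 2079.82×5 = 555.64 + 10399.1 = 10954.74
Index = 14667.34 / 10954.74 × 100 = 133.8904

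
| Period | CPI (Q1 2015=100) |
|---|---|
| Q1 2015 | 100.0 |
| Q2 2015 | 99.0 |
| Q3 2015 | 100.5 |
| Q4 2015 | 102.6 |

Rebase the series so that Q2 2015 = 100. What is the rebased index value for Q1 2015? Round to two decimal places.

Rebased(Q1 2015) = 100.0 / 99.0 × 100 = 101.0101

101.01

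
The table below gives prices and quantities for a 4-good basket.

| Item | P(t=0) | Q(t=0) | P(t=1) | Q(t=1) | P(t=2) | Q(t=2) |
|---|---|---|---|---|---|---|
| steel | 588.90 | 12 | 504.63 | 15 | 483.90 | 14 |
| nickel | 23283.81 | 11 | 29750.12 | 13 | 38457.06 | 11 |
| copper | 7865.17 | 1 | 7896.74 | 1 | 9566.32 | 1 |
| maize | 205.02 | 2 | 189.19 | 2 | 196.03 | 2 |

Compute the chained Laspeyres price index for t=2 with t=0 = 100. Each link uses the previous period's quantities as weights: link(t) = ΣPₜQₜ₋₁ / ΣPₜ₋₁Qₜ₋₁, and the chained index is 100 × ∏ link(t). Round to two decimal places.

Link t=0→t=1:
ΣP(t=1)Q(t=0) = 504.63×12 + 29750.12×11 + 7896.74×1 + 189.19×2 = 6055.56 + 327251.32 + 7896.74 + 378.38 = 341582
ΣP(t=0)Q(t=0) = 588.90×12 + 23283.81×11 + 7865.17×1 + 205.02×2 = 7066.8 + 256121.91 + 7865.17 + 410.04 = 271463.92
link = 341582/271463.92 = 1.258296
Link t=1→t=2:
ΣP(t=2)Q(t=1) = 483.90×15 + 38457.06×13 + 9566.32×1 + 196.03×2 = 7258.5 + 499941.78 + 9566.32 + 392.06 = 517158.66
ΣP(t=1)Q(t=1) = 504.63×15 + 29750.12×13 + 7896.74×1 + 189.19×2 = 7569.45 + 386751.56 + 7896.74 + 378.38 = 402596.13
link = 517158.66/402596.13 = 1.284559
Chained index = 100 × 1.258296 × 1.284559 = 161.6356

161.64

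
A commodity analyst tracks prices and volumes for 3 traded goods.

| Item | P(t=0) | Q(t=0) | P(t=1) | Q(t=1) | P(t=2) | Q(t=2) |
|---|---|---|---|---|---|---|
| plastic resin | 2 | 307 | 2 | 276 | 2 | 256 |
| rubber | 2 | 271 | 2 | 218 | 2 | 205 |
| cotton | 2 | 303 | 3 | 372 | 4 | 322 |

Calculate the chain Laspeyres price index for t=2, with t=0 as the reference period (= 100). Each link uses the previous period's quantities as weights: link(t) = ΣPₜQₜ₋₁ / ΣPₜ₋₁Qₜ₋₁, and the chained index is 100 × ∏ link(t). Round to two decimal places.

137.92

Link t=0→t=1:
ΣP(t=1)Q(t=0) = 2×307 + 2×271 + 3×303 = 614 + 542 + 909 = 2065
ΣP(t=0)Q(t=0) = 2×307 + 2×271 + 2×303 = 614 + 542 + 606 = 1762
link = 2065/1762 = 1.171964
Link t=1→t=2:
ΣP(t=2)Q(t=1) = 2×276 + 2×218 + 4×372 = 552 + 436 + 1488 = 2476
ΣP(t=1)Q(t=1) = 2×276 + 2×218 + 3×372 = 552 + 436 + 1116 = 2104
link = 2476/2104 = 1.176806
Chained index = 100 × 1.171964 × 1.176806 = 137.9174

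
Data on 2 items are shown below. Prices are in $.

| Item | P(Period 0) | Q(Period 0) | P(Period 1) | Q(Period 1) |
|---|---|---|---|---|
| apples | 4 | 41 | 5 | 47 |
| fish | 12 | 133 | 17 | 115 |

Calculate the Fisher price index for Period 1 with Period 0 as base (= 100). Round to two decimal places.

Laspeyres component (base-period weights):
ΣP(Period 1)Q(Period 0) = 5×41 + 17×133 = 205 + 2261 = 2466
ΣP(Period 0)Q(Period 0) = 4×41 + 12×133 = 164 + 1596 = 1760
L = 2466 / 1760 × 100 = 140.1136
Paasche component (current-period weights):
ΣP(Period 1)Q(Period 1) = 5×47 + 17×115 = 235 + 1955 = 2190
ΣP(Period 0)Q(Period 1) = 4×47 + 12×115 = 188 + 1380 = 1568
P = 2190 / 1568 × 100 = 139.6684
Fisher = √(L × P) = √(140.1136 × 139.6684) = 139.8908

139.89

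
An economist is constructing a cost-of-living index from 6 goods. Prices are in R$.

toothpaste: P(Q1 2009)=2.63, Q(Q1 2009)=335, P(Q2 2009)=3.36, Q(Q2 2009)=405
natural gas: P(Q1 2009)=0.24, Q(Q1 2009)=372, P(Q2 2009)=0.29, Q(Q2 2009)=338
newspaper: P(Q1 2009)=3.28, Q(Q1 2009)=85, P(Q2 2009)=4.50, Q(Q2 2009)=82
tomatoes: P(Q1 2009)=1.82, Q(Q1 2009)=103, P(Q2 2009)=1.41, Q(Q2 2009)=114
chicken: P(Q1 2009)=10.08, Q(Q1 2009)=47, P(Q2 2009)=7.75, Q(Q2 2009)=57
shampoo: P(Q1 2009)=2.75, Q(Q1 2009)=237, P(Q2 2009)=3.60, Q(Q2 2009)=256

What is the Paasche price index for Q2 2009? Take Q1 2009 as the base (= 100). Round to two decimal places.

Paasche price index uses current-period quantities as weights.
ΣP(Q2 2009)·Q(Q2 2009) = 3.36×405 + 0.29×338 + 4.50×82 + 1.41×114 + 7.75×57 + 3.60×256 = 1360.8 + 98.02 + 369 + 160.74 + 441.75 + 921.6 = 3351.91
ΣP(Q1 2009)·Q(Q2 2009) = 2.63×405 + 0.24×338 + 3.28×82 + 1.82×114 + 10.08×57 + 2.75×256 = 1065.15 + 81.12 + 268.96 + 207.48 + 574.56 + 704 = 2901.27
Index = 3351.91 / 2901.27 × 100 = 115.5325

115.53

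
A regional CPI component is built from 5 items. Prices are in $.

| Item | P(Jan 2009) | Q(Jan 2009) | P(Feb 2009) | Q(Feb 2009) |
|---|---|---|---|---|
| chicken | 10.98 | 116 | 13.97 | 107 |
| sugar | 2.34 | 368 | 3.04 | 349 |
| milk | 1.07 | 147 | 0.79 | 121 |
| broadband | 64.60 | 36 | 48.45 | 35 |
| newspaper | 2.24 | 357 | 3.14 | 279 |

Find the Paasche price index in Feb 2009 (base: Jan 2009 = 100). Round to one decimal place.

104.3

Paasche price index uses current-period quantities as weights.
ΣP(Feb 2009)·Q(Feb 2009) = 13.97×107 + 3.04×349 + 0.79×121 + 48.45×35 + 3.14×279 = 1494.79 + 1060.96 + 95.59 + 1695.75 + 876.06 = 5223.15
ΣP(Jan 2009)·Q(Feb 2009) = 10.98×107 + 2.34×349 + 1.07×121 + 64.60×35 + 2.24×279 = 1174.86 + 816.66 + 129.47 + 2261 + 624.96 = 5006.95
Index = 5223.15 / 5006.95 × 100 = 104.3180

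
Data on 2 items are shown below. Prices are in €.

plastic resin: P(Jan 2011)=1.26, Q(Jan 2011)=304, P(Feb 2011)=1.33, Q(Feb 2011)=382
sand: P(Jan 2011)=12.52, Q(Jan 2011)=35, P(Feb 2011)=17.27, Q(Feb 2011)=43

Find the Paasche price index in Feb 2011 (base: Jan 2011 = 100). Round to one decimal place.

Paasche price index uses current-period quantities as weights.
ΣP(Feb 2011)·Q(Feb 2011) = 1.33×382 + 17.27×43 = 508.06 + 742.61 = 1250.67
ΣP(Jan 2011)·Q(Feb 2011) = 1.26×382 + 12.52×43 = 481.32 + 538.36 = 1019.68
Index = 1250.67 / 1019.68 × 100 = 122.6532

122.7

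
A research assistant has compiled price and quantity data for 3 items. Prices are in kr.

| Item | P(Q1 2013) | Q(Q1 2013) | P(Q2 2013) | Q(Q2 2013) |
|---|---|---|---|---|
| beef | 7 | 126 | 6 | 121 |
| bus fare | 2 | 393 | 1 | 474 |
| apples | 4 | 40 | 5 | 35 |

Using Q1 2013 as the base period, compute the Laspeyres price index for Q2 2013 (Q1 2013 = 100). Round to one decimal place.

73.8

Laspeyres price index uses base-period quantities as weights.
ΣP(Q2 2013)·Q(Q1 2013) = 6×126 + 1×393 + 5×40 = 756 + 393 + 200 = 1349
ΣP(Q1 2013)·Q(Q1 2013) = 7×126 + 2×393 + 4×40 = 882 + 786 + 160 = 1828
Index = 1349 / 1828 × 100 = 73.7965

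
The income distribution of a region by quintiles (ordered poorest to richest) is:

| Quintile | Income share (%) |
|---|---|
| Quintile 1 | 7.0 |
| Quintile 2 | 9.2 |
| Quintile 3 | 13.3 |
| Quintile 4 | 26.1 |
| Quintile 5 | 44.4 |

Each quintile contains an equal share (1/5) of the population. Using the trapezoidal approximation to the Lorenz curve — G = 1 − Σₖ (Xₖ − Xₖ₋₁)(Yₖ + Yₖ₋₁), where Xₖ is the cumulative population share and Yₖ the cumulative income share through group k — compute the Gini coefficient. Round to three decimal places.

0.367

Cumulative income shares Yₖ: 0.0700, 0.1620, 0.2950, 0.5560, 1.0000
Σ (Xₖ−Xₖ₋₁)(Yₖ+Yₖ₋₁) = (1/5)(0.0700+0.0000) + (1/5)(0.1620+0.0700) + (1/5)(0.2950+0.1620) + (1/5)(0.5560+0.2950) + (1/5)(1.0000+0.5560)
  = 0.0140 + 0.0464 + 0.0914 + 0.1702 + 0.3112 = 0.6332
G = 1 − 0.6332 = 0.3668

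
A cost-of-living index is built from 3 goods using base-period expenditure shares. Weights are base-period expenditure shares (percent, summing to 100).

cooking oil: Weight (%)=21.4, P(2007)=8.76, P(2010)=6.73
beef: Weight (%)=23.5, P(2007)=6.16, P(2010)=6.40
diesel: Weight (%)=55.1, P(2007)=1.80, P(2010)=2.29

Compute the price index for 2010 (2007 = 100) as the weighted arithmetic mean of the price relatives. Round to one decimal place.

111.0

cooking oil: 21.4 × (6.73/8.76) = 21.4 × 0.768265 = 16.4409
beef: 23.5 × (6.40/6.16) = 23.5 × 1.038961 = 24.4156
diesel: 55.1 × (2.29/1.80) = 55.1 × 1.272222 = 70.0994
Index = Σ wᵢ·(p₁ᵢ/p₀ᵢ) = 16.4409 + 24.4156 + 70.0994 = 110.9559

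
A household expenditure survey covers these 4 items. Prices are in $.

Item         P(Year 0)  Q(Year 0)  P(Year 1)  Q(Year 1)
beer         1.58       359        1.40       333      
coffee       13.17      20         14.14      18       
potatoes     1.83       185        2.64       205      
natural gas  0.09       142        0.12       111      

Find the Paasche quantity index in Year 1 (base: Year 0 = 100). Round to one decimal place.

Paasche quantity index uses current-period prices as weights.
ΣP(Year 1)·Q(Year 1) = 1.40×333 + 14.14×18 + 2.64×205 + 0.12×111 = 466.2 + 254.52 + 541.2 + 13.32 = 1275.24
ΣP(Year 1)·Q(Year 0) = 1.40×359 + 14.14×20 + 2.64×185 + 0.12×142 = 502.6 + 282.8 + 488.4 + 17.04 = 1290.84
Index = 1275.24 / 1290.84 × 100 = 98.7915

98.8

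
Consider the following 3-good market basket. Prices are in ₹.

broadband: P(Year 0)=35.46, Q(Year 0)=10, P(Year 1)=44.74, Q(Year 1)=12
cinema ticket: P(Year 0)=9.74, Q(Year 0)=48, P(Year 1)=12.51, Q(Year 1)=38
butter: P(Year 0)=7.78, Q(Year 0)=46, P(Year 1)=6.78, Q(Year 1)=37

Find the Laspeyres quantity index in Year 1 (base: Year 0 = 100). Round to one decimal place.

Laspeyres quantity index uses base-period prices as weights.
ΣP(Year 0)·Q(Year 1) = 35.46×12 + 9.74×38 + 7.78×37 = 425.52 + 370.12 + 287.86 = 1083.5
ΣP(Year 0)·Q(Year 0) = 35.46×10 + 9.74×48 + 7.78×46 = 354.6 + 467.52 + 357.88 = 1180
Index = 1083.5 / 1180 × 100 = 91.8220

91.8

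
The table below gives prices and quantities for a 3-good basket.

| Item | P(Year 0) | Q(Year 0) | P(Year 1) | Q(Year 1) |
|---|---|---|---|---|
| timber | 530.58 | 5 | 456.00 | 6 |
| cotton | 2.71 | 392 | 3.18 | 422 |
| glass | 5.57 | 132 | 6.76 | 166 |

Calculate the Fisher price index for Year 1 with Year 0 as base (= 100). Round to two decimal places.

Laspeyres component (base-period weights):
ΣP(Year 1)Q(Year 0) = 456.00×5 + 3.18×392 + 6.76×132 = 2280 + 1246.56 + 892.32 = 4418.88
ΣP(Year 0)Q(Year 0) = 530.58×5 + 2.71×392 + 5.57×132 = 2652.9 + 1062.32 + 735.24 = 4450.46
L = 4418.88 / 4450.46 × 100 = 99.2904
Paasche component (current-period weights):
ΣP(Year 1)Q(Year 1) = 456.00×6 + 3.18×422 + 6.76×166 = 2736 + 1341.96 + 1122.16 = 5200.12
ΣP(Year 0)Q(Year 1) = 530.58×6 + 2.71×422 + 5.57×166 = 3183.48 + 1143.62 + 924.62 = 5251.72
P = 5200.12 / 5251.72 × 100 = 99.0175
Fisher = √(L × P) = √(99.2904 × 99.0175) = 99.1538

99.15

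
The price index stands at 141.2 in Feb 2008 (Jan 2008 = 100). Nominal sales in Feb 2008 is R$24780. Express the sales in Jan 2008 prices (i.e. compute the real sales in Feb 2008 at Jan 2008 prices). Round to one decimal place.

Real = Nominal ÷ (Index/100) = 24780 ÷ (141.2/100)
     = 24780 ÷ 1.412 = 17549.5751

17549.6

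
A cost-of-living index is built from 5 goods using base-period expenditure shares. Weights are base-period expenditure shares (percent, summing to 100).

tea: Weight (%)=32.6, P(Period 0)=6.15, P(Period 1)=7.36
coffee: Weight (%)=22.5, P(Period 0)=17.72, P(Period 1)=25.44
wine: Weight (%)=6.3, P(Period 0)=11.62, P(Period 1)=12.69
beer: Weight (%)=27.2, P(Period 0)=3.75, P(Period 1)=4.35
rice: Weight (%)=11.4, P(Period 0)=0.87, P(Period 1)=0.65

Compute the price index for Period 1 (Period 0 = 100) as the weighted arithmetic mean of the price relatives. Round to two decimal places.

118.27

tea: 32.6 × (7.36/6.15) = 32.6 × 1.196748 = 39.0140
coffee: 22.5 × (25.44/17.72) = 22.5 × 1.435666 = 32.3025
wine: 6.3 × (12.69/11.62) = 6.3 × 1.092083 = 6.8801
beer: 27.2 × (4.35/3.75) = 27.2 × 1.160000 = 31.5520
rice: 11.4 × (0.65/0.87) = 11.4 × 0.747126 = 8.5172
Index = Σ wᵢ·(p₁ᵢ/p₀ᵢ) = 39.0140 + 32.3025 + 6.8801 + 31.5520 + 8.5172 = 118.2658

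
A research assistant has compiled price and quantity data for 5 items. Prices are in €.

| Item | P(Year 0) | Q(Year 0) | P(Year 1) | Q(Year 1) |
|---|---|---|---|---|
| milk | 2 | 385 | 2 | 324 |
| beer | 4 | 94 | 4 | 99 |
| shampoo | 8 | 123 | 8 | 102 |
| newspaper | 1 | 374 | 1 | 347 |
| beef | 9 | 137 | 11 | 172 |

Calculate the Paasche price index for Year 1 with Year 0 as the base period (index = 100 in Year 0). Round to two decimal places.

109.16

Paasche price index uses current-period quantities as weights.
ΣP(Year 1)·Q(Year 1) = 2×324 + 4×99 + 8×102 + 1×347 + 11×172 = 648 + 396 + 816 + 347 + 1892 = 4099
ΣP(Year 0)·Q(Year 1) = 2×324 + 4×99 + 8×102 + 1×347 + 9×172 = 648 + 396 + 816 + 347 + 1548 = 3755
Index = 4099 / 3755 × 100 = 109.1611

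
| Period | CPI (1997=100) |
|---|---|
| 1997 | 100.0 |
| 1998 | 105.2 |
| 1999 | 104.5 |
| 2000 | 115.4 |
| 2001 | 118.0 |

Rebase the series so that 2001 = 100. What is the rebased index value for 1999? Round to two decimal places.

88.56

Rebased(1999) = 104.5 / 118.0 × 100 = 88.5593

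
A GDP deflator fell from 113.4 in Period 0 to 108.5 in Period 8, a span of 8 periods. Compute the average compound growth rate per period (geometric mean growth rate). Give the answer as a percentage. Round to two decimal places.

-0.55%

Growth factor = (108.5/113.4)^(1/8) = (0.956790)^(1/8) = 0.994494
Growth rate = 0.994494 − 1 = -0.005506 = -0.5506%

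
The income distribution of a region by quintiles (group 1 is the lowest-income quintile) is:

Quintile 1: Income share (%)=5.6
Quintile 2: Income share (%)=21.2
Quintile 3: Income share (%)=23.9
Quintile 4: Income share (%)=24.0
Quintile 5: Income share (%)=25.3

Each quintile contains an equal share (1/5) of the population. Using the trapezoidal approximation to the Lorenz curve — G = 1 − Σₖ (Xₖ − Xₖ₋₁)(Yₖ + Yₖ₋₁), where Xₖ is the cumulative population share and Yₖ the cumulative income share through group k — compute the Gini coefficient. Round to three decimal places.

Cumulative income shares Yₖ: 0.0560, 0.2680, 0.5070, 0.7470, 1.0000
Σ (Xₖ−Xₖ₋₁)(Yₖ+Yₖ₋₁) = (1/5)(0.0560+0.0000) + (1/5)(0.2680+0.0560) + (1/5)(0.5070+0.2680) + (1/5)(0.7470+0.5070) + (1/5)(1.0000+0.7470)
  = 0.0112 + 0.0648 + 0.1550 + 0.2508 + 0.3494 = 0.8312
G = 1 − 0.8312 = 0.1688

0.169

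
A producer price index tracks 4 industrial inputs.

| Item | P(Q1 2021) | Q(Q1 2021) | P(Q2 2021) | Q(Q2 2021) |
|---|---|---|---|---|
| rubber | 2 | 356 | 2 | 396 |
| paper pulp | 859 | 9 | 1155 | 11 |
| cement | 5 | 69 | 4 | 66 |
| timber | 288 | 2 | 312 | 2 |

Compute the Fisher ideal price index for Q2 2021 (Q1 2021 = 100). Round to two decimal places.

Laspeyres component (base-period weights):
ΣP(Q2 2021)Q(Q1 2021) = 2×356 + 1155×9 + 4×69 + 312×2 = 712 + 10395 + 276 + 624 = 12007
ΣP(Q1 2021)Q(Q1 2021) = 2×356 + 859×9 + 5×69 + 288×2 = 712 + 7731 + 345 + 576 = 9364
L = 12007 / 9364 × 100 = 128.2251
Paasche component (current-period weights):
ΣP(Q2 2021)Q(Q2 2021) = 2×396 + 1155×11 + 4×66 + 312×2 = 792 + 12705 + 264 + 624 = 14385
ΣP(Q1 2021)Q(Q2 2021) = 2×396 + 859×11 + 5×66 + 288×2 = 792 + 9449 + 330 + 576 = 11147
P = 14385 / 11147 × 100 = 129.0482
Fisher = √(L × P) = √(128.2251 × 129.0482) = 128.6360

128.64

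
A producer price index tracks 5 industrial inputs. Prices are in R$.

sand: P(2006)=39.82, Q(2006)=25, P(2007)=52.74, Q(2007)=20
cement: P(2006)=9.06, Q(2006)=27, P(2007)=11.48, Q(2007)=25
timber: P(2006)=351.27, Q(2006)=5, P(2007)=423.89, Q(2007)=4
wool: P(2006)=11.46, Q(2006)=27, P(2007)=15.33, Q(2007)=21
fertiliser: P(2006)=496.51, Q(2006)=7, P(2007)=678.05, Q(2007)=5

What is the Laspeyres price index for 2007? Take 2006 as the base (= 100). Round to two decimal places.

131.36

Laspeyres price index uses base-period quantities as weights.
ΣP(2007)·Q(2006) = 52.74×25 + 11.48×27 + 423.89×5 + 15.33×27 + 678.05×7 = 1318.5 + 309.96 + 2119.45 + 413.91 + 4746.35 = 8908.17
ΣP(2006)·Q(2006) = 39.82×25 + 9.06×27 + 351.27×5 + 11.46×27 + 496.51×7 = 995.5 + 244.62 + 1756.35 + 309.42 + 3475.57 = 6781.46
Index = 8908.17 / 6781.46 × 100 = 131.3607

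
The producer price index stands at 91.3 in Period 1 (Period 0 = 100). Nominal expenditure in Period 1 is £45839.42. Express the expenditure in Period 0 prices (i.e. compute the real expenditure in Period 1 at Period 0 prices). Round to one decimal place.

Real = Nominal ÷ (Index/100) = 45839.42 ÷ (91.3/100)
     = 45839.42 ÷ 0.913 = 50207.4699

50207.5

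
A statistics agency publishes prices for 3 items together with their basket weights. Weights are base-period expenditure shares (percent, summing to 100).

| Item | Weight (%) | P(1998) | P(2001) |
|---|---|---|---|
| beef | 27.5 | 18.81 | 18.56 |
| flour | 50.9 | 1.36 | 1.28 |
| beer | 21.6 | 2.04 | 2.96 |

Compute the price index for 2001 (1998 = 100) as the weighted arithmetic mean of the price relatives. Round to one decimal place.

106.4

beef: 27.5 × (18.56/18.81) = 27.5 × 0.986709 = 27.1345
flour: 50.9 × (1.28/1.36) = 50.9 × 0.941176 = 47.9059
beer: 21.6 × (2.96/2.04) = 21.6 × 1.450980 = 31.3412
Index = Σ wᵢ·(p₁ᵢ/p₀ᵢ) = 27.1345 + 47.9059 + 31.3412 = 106.3816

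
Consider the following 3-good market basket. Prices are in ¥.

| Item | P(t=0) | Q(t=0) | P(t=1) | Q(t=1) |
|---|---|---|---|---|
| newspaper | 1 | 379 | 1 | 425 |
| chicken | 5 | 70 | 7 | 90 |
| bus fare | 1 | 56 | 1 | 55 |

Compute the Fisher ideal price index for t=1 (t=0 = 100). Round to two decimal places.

Laspeyres component (base-period weights):
ΣP(t=1)Q(t=0) = 1×379 + 7×70 + 1×56 = 379 + 490 + 56 = 925
ΣP(t=0)Q(t=0) = 1×379 + 5×70 + 1×56 = 379 + 350 + 56 = 785
L = 925 / 785 × 100 = 117.8344
Paasche component (current-period weights):
ΣP(t=1)Q(t=1) = 1×425 + 7×90 + 1×55 = 425 + 630 + 55 = 1110
ΣP(t=0)Q(t=1) = 1×425 + 5×90 + 1×55 = 425 + 450 + 55 = 930
P = 1110 / 930 × 100 = 119.3548
Fisher = √(L × P) = √(117.8344 × 119.3548) = 118.5922

118.59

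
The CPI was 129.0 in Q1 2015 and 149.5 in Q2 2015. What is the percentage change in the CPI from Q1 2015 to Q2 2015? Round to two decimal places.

15.89%

Change = (149.5 − 129.0) / 129.0 × 100
       = 20.5 / 129.0 × 100 = 15.8915%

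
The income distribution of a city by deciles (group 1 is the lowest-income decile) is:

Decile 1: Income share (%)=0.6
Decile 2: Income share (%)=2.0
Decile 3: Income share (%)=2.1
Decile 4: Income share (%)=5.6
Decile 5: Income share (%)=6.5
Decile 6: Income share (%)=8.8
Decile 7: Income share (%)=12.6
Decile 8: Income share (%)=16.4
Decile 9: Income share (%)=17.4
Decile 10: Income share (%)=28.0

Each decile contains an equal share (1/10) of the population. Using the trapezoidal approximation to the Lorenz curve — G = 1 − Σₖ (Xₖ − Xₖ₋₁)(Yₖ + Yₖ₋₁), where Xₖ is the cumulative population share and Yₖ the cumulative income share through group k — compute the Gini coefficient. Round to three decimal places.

Cumulative income shares Yₖ: 0.0060, 0.0260, 0.0470, 0.1030, 0.1680, 0.2560, 0.3820, 0.5460, 0.7200, 1.0000
Σ (Xₖ−Xₖ₋₁)(Yₖ+Yₖ₋₁) = (1/10)(0.0060+0.0000) + (1/10)(0.0260+0.0060) + (1/10)(0.0470+0.0260) + (1/10)(0.1030+0.0470) + (1/10)(0.1680+0.1030) + (1/10)(0.2560+0.1680) + (1/10)(0.3820+0.2560) + (1/10)(0.5460+0.3820) + (1/10)(0.7200+0.5460) + (1/10)(1.0000+0.7200)
  = 0.0006 + 0.0032 + 0.0073 + 0.0150 + 0.0271 + 0.0424 + 0.0638 + 0.0928 + 0.1266 + 0.1720 = 0.5508
G = 1 − 0.5508 = 0.4492

0.449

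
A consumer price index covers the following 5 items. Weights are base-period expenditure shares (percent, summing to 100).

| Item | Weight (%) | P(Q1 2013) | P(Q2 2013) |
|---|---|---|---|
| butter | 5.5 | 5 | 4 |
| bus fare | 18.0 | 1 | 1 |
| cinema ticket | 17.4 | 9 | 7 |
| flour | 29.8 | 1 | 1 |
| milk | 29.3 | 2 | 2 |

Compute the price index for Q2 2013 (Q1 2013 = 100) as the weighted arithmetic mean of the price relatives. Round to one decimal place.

95.0

butter: 5.5 × (4/5) = 5.5 × 0.800000 = 4.4000
bus fare: 18.0 × (1/1) = 18.0 × 1.000000 = 18.0000
cinema ticket: 17.4 × (7/9) = 17.4 × 0.777778 = 13.5333
flour: 29.8 × (1/1) = 29.8 × 1.000000 = 29.8000
milk: 29.3 × (2/2) = 29.3 × 1.000000 = 29.3000
Index = Σ wᵢ·(p₁ᵢ/p₀ᵢ) = 4.4000 + 18.0000 + 13.5333 + 29.8000 + 29.3000 = 95.0333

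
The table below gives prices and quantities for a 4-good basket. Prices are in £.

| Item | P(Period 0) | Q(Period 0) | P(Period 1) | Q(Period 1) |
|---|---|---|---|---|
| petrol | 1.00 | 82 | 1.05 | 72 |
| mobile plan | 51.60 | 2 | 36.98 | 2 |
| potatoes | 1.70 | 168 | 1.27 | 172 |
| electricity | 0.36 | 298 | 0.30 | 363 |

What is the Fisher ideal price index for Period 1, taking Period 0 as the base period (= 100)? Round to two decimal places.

79.89

Laspeyres component (base-period weights):
ΣP(Period 1)Q(Period 0) = 1.05×82 + 36.98×2 + 1.27×168 + 0.30×298 = 86.1 + 73.96 + 213.36 + 89.4 = 462.82
ΣP(Period 0)Q(Period 0) = 1.00×82 + 51.60×2 + 1.70×168 + 0.36×298 = 82 + 103.2 + 285.6 + 107.28 = 578.08
L = 462.82 / 578.08 × 100 = 80.0616
Paasche component (current-period weights):
ΣP(Period 1)Q(Period 1) = 1.05×72 + 36.98×2 + 1.27×172 + 0.30×363 = 75.6 + 73.96 + 218.44 + 108.9 = 476.9
ΣP(Period 0)Q(Period 1) = 1.00×72 + 51.60×2 + 1.70×172 + 0.36×363 = 72 + 103.2 + 292.4 + 130.68 = 598.28
P = 476.9 / 598.28 × 100 = 79.7118
Fisher = √(L × P) = √(80.0616 × 79.7118) = 79.8865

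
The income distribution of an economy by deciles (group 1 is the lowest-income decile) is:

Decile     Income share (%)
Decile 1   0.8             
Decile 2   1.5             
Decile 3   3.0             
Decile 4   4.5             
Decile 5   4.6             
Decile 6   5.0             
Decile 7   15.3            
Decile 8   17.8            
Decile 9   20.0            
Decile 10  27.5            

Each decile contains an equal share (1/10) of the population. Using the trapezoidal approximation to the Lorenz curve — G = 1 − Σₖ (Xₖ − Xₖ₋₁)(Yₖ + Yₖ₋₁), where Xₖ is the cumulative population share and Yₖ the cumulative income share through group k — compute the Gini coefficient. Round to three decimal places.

0.477

Cumulative income shares Yₖ: 0.0080, 0.0230, 0.0530, 0.0980, 0.1440, 0.1940, 0.3470, 0.5250, 0.7250, 1.0000
Σ (Xₖ−Xₖ₋₁)(Yₖ+Yₖ₋₁) = (1/10)(0.0080+0.0000) + (1/10)(0.0230+0.0080) + (1/10)(0.0530+0.0230) + (1/10)(0.0980+0.0530) + (1/10)(0.1440+0.0980) + (1/10)(0.1940+0.1440) + (1/10)(0.3470+0.1940) + (1/10)(0.5250+0.3470) + (1/10)(0.7250+0.5250) + (1/10)(1.0000+0.7250)
  = 0.0008 + 0.0031 + 0.0076 + 0.0151 + 0.0242 + 0.0338 + 0.0541 + 0.0872 + 0.1250 + 0.1725 = 0.5234
G = 1 − 0.5234 = 0.4766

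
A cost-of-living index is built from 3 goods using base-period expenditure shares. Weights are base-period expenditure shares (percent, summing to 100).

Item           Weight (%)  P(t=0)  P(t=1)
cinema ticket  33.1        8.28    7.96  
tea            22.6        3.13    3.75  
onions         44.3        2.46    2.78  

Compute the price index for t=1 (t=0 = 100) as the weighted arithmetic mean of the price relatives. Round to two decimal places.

108.96

cinema ticket: 33.1 × (7.96/8.28) = 33.1 × 0.961353 = 31.8208
tea: 22.6 × (3.75/3.13) = 22.6 × 1.198083 = 27.0767
onions: 44.3 × (2.78/2.46) = 44.3 × 1.130081 = 50.0626
Index = Σ wᵢ·(p₁ᵢ/p₀ᵢ) = 31.8208 + 27.0767 + 50.0626 = 108.9601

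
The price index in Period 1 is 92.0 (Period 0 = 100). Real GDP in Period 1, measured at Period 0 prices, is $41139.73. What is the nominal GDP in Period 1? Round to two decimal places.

Nominal = Real × (Index/100) = 41139.73 × (92.0/100)
        = 41139.73 × 0.920 = 37848.5516

37848.55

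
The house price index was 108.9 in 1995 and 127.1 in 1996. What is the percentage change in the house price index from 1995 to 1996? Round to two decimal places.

Change = (127.1 − 108.9) / 108.9 × 100
       = 18.2 / 108.9 × 100 = 16.7126%

16.71%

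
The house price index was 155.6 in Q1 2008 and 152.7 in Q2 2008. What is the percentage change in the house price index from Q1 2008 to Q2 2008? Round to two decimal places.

-1.86%

Change = (152.7 − 155.6) / 155.6 × 100
       = -2.9 / 155.6 × 100 = -1.8638%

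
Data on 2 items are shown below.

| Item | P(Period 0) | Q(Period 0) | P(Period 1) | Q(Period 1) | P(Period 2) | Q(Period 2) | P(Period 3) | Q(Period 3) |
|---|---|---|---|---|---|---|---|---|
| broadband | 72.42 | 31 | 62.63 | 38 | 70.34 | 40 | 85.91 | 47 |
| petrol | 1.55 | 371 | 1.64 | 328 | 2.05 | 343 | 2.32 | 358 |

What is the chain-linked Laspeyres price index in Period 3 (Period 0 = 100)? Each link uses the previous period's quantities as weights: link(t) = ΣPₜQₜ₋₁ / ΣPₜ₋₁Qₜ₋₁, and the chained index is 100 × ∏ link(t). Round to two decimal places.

124.76

Link Period 0→Period 1:
ΣP(Period 1)Q(Period 0) = 62.63×31 + 1.64×371 = 1941.53 + 608.44 = 2549.97
ΣP(Period 0)Q(Period 0) = 72.42×31 + 1.55×371 = 2245.02 + 575.05 = 2820.07
link = 2549.97/2820.07 = 0.904222
Link Period 1→Period 2:
ΣP(Period 2)Q(Period 1) = 70.34×38 + 2.05×328 = 2672.92 + 672.4 = 3345.32
ΣP(Period 1)Q(Period 1) = 62.63×38 + 1.64×328 = 2379.94 + 537.92 = 2917.86
link = 3345.32/2917.86 = 1.146498
Link Period 2→Period 3:
ΣP(Period 3)Q(Period 2) = 85.91×40 + 2.32×343 = 3436.4 + 795.76 = 4232.16
ΣP(Period 2)Q(Period 2) = 70.34×40 + 2.05×343 = 2813.6 + 703.15 = 3516.75
link = 4232.16/3516.75 = 1.203429
Chained index = 100 × 0.904222 × 1.146498 × 1.203429 = 124.7582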